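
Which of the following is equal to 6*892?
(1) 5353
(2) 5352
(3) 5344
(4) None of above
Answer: 2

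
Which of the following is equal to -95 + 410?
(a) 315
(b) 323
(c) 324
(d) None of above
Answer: a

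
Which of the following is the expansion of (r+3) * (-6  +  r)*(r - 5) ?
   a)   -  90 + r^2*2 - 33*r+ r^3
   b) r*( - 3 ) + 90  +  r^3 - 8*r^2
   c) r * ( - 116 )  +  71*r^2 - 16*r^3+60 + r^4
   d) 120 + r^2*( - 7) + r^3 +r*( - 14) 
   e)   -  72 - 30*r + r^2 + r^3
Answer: b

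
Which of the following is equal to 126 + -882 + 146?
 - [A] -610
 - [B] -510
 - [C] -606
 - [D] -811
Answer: A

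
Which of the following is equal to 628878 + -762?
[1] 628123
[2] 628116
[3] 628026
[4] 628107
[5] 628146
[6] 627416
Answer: 2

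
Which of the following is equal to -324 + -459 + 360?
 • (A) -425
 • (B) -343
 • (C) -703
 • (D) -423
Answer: D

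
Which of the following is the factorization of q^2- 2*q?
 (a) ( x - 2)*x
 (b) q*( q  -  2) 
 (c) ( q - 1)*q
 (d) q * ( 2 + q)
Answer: b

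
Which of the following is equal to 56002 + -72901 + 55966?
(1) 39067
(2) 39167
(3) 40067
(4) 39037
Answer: 1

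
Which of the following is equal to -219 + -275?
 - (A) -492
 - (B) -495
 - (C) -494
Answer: C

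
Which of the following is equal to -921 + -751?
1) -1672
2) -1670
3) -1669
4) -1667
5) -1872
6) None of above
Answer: 1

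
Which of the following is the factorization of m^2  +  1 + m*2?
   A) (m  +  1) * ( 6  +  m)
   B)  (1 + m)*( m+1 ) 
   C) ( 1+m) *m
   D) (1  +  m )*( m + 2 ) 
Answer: B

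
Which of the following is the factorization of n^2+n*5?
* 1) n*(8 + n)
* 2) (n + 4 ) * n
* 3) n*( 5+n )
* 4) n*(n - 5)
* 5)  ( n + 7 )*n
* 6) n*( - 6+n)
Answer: 3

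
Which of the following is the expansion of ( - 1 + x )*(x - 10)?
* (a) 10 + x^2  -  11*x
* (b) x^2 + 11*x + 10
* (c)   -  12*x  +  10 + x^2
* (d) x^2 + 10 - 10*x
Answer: a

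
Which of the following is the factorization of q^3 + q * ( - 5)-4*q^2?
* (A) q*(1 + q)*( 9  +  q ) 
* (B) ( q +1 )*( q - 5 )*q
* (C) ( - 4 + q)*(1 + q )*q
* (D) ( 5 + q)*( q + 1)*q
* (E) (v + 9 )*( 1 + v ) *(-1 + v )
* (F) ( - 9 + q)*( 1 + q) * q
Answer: B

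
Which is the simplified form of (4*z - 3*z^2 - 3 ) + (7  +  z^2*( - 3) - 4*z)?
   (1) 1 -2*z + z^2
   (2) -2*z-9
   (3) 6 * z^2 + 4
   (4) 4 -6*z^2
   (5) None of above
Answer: 4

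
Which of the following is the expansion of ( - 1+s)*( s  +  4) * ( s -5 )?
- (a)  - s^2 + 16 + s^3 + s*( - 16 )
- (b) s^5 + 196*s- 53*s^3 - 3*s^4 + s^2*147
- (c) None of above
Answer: c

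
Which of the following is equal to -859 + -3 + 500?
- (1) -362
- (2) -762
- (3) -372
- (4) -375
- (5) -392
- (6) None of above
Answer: 1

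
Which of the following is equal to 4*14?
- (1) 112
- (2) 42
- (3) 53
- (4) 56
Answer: 4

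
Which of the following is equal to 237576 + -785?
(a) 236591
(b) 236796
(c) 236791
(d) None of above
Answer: c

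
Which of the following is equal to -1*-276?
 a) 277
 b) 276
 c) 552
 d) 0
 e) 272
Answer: b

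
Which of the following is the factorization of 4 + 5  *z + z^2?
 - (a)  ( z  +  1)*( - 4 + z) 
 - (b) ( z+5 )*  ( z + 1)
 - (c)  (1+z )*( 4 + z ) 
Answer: c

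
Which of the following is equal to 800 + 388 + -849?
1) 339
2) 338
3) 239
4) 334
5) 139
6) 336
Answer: 1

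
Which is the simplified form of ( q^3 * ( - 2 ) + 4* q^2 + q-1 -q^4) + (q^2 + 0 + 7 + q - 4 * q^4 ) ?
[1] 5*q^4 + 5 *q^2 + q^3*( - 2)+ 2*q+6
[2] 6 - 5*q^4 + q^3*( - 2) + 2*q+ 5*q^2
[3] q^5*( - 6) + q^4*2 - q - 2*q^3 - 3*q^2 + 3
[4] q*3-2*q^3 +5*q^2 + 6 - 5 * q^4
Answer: 2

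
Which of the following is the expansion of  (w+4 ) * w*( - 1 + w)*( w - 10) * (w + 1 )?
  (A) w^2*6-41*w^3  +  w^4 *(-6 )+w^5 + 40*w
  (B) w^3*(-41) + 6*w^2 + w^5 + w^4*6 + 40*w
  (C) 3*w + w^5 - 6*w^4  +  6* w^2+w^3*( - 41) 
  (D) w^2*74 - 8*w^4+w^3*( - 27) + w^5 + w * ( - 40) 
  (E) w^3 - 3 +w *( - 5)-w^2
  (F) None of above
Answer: A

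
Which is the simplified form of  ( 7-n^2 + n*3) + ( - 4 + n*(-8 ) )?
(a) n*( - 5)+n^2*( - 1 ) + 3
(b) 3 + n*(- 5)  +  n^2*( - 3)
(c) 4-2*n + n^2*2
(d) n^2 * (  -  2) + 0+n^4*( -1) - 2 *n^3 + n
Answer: a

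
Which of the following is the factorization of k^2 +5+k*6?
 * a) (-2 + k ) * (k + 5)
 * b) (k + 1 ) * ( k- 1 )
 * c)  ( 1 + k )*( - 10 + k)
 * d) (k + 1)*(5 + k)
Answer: d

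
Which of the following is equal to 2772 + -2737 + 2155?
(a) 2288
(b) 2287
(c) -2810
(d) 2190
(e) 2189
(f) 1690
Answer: d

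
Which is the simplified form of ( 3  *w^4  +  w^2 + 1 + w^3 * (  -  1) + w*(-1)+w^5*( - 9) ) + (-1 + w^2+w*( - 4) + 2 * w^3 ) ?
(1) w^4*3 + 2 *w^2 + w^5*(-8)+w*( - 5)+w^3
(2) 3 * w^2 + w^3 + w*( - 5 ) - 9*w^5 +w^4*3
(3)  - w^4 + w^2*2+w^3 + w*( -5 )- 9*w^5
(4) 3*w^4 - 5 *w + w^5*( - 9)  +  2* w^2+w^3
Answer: 4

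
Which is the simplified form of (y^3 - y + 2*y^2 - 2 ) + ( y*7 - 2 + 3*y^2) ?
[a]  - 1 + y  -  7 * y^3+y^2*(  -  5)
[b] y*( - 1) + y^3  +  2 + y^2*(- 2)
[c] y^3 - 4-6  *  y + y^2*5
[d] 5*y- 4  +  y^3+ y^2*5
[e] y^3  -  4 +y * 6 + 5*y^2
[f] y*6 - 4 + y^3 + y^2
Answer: e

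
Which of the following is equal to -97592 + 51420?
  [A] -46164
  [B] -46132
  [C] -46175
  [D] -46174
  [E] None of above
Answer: E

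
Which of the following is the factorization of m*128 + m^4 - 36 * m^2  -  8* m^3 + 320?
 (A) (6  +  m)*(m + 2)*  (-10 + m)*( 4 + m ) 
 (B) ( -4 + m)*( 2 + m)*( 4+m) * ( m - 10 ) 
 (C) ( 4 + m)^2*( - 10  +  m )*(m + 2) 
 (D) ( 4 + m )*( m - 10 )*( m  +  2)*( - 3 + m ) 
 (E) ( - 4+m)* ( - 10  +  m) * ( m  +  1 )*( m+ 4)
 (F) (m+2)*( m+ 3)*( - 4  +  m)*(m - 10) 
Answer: B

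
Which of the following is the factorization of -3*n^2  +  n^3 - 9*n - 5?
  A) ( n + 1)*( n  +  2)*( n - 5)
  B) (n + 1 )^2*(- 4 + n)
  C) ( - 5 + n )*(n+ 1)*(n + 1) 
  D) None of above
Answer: C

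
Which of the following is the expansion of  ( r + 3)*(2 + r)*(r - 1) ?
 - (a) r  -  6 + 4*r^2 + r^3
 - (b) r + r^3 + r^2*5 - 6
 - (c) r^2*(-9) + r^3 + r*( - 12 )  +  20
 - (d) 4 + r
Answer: a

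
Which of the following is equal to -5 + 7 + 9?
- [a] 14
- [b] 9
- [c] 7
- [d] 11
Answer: d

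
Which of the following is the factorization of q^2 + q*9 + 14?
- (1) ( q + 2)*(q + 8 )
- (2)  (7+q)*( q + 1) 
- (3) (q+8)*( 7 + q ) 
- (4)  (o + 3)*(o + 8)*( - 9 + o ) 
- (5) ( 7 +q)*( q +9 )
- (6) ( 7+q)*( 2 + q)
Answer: 6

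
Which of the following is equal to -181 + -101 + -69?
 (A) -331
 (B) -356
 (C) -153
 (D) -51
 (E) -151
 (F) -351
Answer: F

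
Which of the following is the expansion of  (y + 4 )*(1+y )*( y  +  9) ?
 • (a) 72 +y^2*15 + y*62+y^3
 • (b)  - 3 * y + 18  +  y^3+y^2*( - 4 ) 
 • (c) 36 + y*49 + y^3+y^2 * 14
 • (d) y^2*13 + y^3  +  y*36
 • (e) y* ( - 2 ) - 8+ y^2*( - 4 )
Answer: c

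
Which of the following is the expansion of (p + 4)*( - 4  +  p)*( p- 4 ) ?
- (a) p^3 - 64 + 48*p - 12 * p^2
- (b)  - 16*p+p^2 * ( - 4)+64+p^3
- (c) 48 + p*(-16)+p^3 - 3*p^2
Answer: b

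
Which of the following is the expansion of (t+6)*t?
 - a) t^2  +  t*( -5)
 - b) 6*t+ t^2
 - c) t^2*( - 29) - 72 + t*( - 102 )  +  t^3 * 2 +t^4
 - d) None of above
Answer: b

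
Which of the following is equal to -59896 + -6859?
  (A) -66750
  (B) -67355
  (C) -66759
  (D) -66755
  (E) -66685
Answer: D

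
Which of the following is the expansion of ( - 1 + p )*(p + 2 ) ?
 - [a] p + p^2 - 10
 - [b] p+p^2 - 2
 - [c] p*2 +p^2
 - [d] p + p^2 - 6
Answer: b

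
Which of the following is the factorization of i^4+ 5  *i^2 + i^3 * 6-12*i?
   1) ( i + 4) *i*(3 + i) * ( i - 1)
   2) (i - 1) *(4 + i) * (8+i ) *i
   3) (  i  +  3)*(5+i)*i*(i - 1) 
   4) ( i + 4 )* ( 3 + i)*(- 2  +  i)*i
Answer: 1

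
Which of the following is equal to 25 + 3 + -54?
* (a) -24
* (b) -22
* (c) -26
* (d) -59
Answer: c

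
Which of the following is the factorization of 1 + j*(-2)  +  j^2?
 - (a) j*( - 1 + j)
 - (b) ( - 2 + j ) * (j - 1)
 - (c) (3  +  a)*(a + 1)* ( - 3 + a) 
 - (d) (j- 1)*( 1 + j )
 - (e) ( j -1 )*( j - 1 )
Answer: e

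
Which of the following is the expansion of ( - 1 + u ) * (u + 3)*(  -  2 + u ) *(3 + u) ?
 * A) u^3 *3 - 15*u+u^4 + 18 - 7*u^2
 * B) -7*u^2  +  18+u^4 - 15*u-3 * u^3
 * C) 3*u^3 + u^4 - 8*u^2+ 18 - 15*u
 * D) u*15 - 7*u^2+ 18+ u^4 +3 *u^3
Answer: A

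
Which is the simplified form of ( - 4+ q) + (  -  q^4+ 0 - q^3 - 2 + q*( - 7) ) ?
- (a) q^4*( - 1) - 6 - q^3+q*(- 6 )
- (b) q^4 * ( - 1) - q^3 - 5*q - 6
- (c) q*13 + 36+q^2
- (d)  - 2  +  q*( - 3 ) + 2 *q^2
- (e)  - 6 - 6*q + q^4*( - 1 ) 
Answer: a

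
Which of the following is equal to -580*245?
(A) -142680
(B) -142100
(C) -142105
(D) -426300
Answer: B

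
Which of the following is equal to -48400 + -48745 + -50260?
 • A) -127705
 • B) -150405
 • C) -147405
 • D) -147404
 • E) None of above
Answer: C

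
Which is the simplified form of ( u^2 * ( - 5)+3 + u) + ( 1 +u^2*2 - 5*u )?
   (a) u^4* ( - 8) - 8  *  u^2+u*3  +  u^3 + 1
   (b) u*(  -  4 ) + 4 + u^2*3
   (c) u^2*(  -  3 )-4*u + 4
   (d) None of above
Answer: c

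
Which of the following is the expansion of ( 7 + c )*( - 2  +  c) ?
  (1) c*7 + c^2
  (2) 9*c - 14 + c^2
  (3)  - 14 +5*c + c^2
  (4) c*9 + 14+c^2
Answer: 3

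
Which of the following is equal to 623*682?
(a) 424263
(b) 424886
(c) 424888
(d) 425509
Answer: b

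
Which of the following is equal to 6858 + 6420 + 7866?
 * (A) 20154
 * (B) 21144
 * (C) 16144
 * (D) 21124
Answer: B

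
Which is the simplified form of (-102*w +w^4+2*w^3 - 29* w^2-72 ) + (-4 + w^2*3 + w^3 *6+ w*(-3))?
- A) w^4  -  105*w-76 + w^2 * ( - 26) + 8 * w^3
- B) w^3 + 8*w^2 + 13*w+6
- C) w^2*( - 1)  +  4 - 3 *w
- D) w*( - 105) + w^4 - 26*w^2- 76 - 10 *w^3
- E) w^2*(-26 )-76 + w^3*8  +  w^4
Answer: A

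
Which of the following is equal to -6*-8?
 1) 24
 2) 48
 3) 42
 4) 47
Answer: 2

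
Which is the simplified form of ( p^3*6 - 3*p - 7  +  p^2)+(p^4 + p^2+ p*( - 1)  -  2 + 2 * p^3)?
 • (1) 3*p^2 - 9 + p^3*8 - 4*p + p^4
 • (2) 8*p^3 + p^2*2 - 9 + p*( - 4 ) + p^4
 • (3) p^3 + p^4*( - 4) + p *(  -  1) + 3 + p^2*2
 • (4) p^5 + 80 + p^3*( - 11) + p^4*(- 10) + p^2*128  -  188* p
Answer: 2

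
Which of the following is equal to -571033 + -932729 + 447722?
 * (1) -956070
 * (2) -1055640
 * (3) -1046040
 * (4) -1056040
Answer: 4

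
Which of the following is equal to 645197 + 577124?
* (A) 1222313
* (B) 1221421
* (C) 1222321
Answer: C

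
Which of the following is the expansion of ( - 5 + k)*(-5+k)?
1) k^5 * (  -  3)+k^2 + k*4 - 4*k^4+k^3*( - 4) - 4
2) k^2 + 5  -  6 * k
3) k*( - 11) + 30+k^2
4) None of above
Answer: 4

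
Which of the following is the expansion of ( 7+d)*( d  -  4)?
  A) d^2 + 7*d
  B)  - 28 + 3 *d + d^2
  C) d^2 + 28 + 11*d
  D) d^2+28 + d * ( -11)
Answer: B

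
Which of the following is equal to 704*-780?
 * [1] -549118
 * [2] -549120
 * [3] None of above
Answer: 2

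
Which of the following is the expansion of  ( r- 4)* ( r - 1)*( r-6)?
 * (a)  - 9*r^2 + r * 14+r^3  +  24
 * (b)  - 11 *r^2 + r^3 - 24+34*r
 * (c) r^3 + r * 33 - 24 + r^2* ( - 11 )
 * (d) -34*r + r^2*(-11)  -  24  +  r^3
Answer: b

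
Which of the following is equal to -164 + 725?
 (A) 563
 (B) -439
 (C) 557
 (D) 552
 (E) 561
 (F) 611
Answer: E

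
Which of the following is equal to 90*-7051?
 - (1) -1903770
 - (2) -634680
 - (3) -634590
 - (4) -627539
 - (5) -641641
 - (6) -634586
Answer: 3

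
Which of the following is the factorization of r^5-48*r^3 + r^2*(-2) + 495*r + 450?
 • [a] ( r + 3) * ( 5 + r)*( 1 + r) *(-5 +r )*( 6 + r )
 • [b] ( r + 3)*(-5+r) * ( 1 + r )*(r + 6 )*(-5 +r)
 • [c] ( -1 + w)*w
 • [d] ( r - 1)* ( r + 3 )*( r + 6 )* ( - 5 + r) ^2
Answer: b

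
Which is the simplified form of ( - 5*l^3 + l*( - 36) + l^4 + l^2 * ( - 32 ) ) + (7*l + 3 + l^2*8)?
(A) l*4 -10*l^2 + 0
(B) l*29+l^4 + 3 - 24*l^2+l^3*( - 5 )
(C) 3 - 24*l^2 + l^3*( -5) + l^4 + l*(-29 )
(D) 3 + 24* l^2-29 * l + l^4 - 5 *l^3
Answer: C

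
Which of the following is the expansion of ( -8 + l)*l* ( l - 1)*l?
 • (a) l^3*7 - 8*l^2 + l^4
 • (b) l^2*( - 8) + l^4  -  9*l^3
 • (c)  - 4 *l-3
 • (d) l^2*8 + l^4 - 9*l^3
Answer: d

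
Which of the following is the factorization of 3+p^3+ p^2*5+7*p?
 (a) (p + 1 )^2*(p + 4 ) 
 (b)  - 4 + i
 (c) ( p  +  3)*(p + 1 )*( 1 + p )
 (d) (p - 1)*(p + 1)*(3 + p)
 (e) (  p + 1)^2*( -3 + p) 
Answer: c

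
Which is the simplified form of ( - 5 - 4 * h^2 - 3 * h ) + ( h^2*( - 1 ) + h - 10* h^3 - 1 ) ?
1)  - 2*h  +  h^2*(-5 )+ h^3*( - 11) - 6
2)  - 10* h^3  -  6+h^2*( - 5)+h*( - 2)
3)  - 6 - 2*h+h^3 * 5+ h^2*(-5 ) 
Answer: 2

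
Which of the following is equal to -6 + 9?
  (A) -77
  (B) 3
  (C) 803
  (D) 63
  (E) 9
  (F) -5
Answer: B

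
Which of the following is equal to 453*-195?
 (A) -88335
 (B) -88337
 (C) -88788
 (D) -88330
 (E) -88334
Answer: A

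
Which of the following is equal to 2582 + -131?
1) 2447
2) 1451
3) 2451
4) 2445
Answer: 3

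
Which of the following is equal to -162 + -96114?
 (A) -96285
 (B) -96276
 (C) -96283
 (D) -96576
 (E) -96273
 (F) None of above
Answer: B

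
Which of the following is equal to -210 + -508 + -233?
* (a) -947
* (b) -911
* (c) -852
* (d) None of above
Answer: d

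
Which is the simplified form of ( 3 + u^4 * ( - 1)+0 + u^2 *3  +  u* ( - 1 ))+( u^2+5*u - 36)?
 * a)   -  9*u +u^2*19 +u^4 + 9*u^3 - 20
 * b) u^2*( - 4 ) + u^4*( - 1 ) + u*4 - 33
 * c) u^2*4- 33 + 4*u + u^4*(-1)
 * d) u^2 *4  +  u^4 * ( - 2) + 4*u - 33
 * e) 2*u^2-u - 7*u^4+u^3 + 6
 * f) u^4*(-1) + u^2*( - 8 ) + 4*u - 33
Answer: c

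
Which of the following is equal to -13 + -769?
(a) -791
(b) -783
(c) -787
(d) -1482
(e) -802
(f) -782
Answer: f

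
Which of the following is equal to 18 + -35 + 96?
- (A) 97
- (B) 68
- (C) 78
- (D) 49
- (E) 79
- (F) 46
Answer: E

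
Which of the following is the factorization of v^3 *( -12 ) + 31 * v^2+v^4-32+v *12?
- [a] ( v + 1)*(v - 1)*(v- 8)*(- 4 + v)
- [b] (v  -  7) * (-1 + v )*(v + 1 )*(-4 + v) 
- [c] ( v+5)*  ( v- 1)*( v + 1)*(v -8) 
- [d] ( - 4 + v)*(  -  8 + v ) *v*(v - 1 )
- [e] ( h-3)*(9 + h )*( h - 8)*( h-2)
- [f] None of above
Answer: a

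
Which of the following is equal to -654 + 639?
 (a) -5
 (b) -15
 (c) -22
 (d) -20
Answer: b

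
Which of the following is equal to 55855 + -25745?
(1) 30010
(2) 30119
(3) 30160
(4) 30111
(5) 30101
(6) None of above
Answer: 6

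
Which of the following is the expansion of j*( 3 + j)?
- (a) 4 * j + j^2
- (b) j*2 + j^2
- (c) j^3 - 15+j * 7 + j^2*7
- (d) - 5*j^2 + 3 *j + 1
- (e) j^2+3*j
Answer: e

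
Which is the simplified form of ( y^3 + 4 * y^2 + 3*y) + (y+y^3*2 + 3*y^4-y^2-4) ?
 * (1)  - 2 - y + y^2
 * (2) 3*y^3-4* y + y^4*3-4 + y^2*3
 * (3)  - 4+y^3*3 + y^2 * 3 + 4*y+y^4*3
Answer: 3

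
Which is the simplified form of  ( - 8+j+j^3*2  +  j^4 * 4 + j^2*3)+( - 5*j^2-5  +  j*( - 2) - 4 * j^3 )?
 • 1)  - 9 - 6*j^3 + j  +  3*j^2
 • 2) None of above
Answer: 2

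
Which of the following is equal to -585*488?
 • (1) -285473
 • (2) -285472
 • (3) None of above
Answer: 3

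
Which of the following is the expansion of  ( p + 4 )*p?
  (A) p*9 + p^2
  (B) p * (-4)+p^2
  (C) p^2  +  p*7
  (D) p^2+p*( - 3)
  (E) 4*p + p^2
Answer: E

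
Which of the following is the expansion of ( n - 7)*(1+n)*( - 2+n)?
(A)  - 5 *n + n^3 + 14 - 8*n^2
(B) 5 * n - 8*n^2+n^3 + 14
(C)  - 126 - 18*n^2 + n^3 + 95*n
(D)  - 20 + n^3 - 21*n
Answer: B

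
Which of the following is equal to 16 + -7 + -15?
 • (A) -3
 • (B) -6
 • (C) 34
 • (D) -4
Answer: B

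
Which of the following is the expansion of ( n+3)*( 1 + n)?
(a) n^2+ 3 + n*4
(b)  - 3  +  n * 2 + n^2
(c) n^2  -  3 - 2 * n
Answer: a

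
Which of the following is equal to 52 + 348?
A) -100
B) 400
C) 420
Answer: B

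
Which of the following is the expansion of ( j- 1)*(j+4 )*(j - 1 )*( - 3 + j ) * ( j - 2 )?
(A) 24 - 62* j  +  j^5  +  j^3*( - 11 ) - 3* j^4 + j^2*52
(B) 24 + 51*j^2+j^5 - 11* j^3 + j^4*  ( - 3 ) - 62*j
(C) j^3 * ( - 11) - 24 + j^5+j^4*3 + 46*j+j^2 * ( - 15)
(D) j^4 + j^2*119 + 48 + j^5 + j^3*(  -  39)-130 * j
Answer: B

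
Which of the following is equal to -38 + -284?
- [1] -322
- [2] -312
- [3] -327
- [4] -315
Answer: 1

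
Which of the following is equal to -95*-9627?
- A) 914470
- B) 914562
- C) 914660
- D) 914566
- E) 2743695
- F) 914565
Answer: F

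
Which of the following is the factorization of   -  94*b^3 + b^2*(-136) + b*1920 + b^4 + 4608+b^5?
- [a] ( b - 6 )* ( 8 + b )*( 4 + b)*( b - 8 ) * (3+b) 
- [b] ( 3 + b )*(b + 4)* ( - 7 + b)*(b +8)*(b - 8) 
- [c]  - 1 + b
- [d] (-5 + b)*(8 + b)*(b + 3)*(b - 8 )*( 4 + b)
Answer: a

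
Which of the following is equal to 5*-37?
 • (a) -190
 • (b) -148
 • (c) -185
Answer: c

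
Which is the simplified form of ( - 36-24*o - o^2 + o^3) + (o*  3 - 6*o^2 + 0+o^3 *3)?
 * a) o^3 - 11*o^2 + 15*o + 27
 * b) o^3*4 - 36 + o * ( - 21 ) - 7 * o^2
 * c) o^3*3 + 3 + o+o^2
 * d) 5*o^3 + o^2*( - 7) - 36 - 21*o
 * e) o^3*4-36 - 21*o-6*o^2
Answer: b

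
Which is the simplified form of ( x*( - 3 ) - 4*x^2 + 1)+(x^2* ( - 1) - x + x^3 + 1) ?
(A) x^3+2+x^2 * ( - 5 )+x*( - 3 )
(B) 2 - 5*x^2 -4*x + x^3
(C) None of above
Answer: B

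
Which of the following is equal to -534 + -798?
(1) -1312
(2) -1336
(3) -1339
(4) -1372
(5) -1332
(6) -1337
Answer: 5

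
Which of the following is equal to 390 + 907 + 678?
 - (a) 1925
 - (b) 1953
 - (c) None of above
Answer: c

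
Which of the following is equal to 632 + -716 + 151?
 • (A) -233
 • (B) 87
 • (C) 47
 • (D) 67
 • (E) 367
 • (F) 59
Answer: D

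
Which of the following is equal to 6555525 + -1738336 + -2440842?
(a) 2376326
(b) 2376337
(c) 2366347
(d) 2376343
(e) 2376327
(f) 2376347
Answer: f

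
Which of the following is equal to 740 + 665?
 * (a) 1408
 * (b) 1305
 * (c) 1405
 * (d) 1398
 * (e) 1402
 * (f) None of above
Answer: c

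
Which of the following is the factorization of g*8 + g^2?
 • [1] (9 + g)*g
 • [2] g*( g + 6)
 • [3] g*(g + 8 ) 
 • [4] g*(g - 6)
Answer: 3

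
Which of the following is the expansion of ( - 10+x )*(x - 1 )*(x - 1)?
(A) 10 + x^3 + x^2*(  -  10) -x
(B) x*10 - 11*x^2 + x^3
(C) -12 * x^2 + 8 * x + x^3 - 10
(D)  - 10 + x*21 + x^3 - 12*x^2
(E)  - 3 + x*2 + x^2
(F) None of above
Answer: D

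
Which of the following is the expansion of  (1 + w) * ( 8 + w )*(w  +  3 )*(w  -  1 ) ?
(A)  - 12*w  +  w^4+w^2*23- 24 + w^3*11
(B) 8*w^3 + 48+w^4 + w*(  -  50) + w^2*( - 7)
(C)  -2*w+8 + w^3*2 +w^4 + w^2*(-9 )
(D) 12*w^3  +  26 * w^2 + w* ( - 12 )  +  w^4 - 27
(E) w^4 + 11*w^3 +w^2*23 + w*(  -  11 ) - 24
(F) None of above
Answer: E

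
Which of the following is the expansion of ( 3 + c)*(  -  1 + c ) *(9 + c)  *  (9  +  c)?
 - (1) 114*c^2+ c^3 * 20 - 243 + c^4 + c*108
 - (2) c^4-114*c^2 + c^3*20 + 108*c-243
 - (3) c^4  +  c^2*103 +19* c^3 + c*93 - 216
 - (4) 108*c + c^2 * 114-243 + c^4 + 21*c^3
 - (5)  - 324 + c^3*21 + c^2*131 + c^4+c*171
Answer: 1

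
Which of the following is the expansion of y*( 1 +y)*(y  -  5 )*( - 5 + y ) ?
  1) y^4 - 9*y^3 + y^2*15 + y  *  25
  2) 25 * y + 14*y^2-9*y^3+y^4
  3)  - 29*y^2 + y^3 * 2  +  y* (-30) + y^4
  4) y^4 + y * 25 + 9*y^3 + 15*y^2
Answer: 1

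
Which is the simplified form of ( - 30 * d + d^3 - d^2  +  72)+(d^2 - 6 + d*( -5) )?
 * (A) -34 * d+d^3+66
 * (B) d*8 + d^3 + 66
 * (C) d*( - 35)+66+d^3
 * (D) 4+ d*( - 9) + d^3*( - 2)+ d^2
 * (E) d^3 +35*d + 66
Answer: C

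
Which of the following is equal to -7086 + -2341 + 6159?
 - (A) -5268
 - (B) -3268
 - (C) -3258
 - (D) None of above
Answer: B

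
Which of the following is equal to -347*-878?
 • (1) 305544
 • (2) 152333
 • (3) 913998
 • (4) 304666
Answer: 4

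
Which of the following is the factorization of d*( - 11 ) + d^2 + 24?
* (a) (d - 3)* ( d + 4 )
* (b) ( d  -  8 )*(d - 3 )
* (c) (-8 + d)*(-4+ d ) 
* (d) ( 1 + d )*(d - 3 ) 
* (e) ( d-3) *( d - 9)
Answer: b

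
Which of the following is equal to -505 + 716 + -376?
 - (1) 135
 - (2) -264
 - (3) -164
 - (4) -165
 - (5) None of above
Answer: 4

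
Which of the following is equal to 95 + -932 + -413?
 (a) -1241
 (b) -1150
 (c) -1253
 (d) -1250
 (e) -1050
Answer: d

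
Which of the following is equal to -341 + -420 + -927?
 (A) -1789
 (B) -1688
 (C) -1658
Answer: B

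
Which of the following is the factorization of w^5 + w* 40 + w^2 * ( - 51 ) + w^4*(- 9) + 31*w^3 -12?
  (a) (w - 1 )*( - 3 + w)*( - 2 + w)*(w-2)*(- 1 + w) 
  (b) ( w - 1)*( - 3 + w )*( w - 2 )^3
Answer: a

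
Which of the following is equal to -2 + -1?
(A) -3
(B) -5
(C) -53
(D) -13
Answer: A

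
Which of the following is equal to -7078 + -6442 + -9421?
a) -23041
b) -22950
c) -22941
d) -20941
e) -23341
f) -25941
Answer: c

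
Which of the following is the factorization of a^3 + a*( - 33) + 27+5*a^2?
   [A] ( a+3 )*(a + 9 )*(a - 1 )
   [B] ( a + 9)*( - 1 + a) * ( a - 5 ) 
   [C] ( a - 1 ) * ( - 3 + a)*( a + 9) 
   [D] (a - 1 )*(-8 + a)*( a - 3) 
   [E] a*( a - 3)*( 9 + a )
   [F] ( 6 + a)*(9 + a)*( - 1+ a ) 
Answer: C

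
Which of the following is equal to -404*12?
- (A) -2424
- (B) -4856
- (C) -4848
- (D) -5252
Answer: C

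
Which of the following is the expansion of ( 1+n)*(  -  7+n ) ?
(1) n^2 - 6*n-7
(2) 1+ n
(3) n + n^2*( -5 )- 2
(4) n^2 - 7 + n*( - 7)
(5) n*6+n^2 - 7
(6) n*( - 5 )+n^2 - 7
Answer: 1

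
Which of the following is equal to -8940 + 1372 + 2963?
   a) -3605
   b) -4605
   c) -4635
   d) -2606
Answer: b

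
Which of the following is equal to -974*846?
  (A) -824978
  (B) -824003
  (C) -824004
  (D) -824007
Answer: C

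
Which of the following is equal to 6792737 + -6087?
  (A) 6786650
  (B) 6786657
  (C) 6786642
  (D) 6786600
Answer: A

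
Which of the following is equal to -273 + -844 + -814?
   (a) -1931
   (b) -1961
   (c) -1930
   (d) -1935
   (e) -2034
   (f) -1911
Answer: a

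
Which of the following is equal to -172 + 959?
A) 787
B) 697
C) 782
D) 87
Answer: A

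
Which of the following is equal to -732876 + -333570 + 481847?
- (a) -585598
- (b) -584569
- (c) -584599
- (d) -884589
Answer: c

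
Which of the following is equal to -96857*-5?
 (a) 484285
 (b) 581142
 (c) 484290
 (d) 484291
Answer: a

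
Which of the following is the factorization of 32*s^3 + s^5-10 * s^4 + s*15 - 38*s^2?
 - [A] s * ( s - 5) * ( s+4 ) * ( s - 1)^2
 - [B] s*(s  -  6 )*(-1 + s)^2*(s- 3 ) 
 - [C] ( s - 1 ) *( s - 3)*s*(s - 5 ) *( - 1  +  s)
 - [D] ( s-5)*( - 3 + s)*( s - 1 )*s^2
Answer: C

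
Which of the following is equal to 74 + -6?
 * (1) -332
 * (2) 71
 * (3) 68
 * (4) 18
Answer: 3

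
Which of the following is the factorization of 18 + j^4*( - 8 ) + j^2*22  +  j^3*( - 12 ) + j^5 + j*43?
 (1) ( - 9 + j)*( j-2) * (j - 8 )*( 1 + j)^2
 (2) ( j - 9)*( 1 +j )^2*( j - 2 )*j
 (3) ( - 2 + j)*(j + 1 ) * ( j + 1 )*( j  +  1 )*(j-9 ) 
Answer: 3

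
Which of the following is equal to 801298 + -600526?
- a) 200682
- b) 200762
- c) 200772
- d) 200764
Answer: c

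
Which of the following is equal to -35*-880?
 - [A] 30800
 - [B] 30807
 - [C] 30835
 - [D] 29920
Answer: A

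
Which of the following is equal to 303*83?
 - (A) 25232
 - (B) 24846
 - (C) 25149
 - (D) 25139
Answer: C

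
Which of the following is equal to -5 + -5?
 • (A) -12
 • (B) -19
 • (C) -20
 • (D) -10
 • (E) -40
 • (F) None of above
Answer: D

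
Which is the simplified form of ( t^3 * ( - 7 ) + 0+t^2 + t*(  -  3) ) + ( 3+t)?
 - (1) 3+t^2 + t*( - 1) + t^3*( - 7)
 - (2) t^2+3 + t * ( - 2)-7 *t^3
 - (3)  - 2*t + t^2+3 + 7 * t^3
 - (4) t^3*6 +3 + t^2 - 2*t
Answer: 2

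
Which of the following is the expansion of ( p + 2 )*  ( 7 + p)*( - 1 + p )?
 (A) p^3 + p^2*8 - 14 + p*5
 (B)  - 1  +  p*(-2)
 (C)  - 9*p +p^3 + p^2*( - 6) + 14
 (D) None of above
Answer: A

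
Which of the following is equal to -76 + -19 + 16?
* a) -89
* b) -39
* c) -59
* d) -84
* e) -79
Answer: e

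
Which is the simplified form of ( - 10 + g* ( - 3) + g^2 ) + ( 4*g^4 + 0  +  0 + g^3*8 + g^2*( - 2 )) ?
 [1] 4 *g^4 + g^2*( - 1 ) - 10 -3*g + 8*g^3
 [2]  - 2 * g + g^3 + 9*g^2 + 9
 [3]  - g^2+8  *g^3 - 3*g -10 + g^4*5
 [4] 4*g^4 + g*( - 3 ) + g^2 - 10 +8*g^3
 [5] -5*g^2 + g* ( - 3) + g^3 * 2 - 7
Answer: 1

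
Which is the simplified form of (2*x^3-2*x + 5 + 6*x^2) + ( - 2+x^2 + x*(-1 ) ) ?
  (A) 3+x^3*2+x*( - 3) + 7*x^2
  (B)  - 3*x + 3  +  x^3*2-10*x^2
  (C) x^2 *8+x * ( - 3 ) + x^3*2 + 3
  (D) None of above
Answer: A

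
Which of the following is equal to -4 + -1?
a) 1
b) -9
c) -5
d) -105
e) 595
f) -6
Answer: c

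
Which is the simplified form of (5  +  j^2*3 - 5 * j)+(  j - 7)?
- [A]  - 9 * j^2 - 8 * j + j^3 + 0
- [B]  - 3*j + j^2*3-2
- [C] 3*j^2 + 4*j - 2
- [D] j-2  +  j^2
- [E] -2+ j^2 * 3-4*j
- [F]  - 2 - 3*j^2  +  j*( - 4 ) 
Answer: E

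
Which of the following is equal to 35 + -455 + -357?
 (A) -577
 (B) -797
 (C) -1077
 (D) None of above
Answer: D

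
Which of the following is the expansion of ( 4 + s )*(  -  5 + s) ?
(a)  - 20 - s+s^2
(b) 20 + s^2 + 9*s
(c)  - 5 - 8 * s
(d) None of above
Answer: a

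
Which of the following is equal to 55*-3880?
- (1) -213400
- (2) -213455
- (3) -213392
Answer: 1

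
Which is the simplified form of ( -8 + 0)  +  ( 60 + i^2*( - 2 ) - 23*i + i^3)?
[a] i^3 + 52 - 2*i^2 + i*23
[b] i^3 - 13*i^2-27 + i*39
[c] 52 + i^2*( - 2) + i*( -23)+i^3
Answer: c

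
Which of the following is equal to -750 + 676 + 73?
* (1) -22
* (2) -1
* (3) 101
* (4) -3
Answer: 2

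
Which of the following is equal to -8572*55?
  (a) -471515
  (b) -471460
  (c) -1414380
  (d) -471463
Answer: b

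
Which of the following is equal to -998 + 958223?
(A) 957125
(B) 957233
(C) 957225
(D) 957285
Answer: C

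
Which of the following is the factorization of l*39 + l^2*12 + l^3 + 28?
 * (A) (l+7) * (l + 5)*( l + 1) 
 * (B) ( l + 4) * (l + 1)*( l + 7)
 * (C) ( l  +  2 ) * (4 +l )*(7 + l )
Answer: B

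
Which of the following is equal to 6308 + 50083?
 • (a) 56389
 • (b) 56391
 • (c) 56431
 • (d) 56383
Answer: b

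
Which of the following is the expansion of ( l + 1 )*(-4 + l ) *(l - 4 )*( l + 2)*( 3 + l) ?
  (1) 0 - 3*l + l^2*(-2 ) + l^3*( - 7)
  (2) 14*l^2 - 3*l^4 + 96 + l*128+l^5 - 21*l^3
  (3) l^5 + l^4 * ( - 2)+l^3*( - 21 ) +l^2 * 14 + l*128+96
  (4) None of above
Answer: 3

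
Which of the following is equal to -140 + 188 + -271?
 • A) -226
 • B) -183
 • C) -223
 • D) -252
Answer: C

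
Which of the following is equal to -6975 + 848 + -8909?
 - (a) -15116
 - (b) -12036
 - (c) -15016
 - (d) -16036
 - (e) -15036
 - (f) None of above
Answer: e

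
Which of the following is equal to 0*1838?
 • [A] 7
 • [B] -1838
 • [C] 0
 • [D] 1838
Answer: C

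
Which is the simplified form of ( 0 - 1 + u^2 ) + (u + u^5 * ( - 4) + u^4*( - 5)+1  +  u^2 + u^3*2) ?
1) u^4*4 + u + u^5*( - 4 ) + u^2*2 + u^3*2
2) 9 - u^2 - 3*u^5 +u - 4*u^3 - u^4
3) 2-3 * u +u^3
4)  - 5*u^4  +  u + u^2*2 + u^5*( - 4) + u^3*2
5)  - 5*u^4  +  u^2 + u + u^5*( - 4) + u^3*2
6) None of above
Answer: 4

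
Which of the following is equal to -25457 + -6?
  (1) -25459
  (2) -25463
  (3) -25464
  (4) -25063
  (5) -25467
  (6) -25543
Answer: 2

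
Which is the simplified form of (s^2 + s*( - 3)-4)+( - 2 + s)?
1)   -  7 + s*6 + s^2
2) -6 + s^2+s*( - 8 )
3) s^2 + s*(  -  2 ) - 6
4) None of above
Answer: 3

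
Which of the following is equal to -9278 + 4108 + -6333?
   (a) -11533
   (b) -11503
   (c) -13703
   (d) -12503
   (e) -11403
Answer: b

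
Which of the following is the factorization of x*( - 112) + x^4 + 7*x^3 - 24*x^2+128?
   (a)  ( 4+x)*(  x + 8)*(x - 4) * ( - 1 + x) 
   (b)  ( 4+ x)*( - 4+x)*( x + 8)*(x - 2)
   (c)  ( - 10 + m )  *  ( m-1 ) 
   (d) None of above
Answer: a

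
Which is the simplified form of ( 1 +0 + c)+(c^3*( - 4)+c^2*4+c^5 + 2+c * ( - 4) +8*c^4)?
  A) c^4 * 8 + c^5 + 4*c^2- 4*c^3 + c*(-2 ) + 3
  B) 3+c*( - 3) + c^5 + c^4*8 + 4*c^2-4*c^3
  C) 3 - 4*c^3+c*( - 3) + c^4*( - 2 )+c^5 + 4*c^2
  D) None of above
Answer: B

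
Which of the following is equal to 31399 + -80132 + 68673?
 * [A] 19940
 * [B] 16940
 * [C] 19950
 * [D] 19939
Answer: A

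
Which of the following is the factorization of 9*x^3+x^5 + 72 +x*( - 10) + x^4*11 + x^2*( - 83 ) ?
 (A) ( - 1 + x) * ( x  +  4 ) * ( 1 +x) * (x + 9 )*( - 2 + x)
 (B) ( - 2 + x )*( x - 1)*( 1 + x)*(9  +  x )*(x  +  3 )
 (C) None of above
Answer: A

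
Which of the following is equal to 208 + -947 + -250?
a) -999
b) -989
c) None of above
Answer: b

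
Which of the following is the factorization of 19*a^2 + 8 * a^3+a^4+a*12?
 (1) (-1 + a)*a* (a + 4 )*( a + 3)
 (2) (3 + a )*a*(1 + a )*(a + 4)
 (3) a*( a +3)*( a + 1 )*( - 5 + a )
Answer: 2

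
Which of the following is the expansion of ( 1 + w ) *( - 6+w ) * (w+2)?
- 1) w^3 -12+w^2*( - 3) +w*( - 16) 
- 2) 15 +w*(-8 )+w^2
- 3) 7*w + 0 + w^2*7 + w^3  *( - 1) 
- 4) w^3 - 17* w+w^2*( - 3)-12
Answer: 1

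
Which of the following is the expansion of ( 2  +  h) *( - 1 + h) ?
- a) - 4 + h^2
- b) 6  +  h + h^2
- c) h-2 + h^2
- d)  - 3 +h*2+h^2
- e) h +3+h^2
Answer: c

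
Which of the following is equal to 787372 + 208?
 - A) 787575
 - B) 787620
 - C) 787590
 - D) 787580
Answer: D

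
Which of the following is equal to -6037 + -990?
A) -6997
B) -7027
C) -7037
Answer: B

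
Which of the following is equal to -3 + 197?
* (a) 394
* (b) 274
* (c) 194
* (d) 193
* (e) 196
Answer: c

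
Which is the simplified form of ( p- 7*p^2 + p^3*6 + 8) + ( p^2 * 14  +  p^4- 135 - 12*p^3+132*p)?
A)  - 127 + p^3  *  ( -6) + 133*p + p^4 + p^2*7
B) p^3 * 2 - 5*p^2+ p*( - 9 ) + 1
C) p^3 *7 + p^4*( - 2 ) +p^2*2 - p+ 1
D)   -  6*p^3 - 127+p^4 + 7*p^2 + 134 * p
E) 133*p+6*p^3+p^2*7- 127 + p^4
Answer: A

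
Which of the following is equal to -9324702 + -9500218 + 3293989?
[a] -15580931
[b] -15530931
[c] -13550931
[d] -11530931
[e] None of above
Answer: b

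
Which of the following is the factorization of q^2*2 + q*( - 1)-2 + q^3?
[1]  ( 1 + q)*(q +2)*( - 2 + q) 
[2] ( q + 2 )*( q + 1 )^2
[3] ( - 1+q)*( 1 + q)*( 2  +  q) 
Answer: 3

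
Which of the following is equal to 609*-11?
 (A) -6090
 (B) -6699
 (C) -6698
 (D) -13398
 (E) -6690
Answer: B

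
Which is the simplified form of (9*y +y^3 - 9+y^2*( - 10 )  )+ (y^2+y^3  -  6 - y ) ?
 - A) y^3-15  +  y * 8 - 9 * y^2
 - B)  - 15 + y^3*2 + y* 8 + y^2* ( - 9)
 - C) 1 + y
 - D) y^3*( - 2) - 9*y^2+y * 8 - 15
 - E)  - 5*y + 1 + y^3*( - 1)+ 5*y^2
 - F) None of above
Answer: B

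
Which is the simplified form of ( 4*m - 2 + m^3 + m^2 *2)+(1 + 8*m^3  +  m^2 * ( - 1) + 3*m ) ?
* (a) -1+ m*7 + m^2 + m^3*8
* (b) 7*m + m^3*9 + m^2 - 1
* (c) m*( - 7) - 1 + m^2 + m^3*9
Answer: b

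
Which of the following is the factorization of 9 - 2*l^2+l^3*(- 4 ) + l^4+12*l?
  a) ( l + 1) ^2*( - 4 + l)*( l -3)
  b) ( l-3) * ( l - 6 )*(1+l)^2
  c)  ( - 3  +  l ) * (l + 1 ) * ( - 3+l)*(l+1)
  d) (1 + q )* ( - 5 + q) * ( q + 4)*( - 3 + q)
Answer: c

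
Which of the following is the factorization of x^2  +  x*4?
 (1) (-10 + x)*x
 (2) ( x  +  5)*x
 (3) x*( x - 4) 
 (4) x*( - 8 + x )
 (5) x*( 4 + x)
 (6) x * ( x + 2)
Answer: 5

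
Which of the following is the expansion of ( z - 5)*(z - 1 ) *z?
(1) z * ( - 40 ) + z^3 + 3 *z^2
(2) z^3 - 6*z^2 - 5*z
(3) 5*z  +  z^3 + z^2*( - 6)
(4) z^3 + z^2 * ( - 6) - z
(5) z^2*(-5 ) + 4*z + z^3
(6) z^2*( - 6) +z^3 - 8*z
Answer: 3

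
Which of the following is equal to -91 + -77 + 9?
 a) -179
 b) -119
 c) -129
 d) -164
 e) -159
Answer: e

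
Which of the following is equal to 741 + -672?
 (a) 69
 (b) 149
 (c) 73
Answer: a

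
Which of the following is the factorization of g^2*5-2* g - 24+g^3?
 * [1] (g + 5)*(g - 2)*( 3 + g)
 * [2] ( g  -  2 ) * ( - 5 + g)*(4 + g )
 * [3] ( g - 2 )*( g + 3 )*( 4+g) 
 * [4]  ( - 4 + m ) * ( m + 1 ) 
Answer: 3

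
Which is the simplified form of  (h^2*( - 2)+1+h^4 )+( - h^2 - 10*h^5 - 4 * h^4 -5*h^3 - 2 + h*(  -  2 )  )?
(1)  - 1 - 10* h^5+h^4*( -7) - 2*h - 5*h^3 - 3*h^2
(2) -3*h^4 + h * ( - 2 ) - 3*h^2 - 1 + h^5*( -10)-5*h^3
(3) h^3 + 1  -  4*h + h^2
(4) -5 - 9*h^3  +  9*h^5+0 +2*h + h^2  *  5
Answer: 2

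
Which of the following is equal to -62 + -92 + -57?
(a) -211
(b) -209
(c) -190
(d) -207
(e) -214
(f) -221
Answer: a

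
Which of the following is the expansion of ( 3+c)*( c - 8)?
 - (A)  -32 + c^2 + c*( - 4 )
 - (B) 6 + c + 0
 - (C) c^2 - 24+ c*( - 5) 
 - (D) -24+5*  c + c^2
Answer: C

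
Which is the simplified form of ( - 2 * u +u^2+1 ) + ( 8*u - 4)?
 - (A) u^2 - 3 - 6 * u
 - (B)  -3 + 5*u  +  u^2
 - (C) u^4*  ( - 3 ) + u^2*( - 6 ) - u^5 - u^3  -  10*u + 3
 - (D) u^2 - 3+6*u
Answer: D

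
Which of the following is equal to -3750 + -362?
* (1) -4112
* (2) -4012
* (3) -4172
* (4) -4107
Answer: 1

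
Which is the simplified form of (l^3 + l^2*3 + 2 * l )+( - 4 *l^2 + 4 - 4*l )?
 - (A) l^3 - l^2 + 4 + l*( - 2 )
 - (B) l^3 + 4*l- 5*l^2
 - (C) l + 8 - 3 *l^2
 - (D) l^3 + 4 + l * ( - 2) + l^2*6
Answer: A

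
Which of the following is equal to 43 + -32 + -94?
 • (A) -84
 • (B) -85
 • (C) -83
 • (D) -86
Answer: C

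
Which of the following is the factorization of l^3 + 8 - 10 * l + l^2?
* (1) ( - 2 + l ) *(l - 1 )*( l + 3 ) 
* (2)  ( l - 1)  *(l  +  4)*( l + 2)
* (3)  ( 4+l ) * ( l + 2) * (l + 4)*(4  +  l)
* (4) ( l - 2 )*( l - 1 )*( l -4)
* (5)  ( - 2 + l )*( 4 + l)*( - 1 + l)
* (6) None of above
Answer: 5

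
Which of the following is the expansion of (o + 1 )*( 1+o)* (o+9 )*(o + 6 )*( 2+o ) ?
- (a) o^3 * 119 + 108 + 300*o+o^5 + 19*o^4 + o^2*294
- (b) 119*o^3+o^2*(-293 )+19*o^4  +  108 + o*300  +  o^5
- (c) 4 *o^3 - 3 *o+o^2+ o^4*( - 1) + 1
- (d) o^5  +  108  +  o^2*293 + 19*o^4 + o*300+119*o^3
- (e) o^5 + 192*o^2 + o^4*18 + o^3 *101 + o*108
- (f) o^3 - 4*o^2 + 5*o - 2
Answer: d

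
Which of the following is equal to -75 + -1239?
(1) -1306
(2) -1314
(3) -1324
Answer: 2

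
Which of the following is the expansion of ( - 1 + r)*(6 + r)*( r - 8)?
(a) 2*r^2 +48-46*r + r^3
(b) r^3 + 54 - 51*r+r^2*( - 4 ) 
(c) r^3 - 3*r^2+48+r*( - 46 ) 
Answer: c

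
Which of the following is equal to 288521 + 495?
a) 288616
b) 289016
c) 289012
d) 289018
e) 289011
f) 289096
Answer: b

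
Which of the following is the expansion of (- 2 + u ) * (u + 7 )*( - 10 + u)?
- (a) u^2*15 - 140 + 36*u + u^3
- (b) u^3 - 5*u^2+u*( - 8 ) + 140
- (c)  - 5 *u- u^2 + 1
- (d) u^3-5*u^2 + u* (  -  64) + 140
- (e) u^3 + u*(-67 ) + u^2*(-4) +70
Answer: d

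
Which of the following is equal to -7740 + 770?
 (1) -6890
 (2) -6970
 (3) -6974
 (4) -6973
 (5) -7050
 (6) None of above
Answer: 2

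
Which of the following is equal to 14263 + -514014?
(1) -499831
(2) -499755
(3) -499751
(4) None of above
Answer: 3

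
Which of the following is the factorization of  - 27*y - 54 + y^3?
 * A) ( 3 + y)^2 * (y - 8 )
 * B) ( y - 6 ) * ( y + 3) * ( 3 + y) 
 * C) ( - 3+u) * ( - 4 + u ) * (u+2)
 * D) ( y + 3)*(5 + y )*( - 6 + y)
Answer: B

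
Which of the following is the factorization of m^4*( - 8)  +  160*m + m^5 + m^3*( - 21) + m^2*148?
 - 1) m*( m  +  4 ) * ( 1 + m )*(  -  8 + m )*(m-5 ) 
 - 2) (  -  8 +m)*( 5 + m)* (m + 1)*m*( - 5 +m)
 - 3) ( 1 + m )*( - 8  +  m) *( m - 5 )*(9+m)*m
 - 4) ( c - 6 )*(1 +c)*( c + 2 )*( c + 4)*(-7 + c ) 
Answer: 1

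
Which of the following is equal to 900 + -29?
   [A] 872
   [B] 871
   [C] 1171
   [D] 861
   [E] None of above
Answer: B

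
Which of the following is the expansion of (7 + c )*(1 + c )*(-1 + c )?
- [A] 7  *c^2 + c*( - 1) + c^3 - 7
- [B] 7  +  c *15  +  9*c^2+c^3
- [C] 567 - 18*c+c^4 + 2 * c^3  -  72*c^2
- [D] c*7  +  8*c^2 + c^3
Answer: A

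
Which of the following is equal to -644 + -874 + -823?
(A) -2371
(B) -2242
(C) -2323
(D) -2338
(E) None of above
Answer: E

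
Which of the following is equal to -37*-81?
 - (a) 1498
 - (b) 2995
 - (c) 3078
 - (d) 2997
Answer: d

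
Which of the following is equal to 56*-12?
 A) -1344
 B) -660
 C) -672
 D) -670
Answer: C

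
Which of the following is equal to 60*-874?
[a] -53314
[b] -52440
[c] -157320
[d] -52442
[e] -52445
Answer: b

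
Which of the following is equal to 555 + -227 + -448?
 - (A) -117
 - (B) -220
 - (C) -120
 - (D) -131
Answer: C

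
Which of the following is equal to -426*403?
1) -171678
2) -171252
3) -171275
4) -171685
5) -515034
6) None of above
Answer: 1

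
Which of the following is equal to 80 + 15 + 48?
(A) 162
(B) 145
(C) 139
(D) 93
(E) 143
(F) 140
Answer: E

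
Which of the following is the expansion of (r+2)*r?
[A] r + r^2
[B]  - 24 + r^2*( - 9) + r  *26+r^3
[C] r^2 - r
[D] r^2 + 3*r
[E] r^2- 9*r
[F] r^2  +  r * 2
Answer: F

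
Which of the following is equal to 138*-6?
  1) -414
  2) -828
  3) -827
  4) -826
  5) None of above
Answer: 2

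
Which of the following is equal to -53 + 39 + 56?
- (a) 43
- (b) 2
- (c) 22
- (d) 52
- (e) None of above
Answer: e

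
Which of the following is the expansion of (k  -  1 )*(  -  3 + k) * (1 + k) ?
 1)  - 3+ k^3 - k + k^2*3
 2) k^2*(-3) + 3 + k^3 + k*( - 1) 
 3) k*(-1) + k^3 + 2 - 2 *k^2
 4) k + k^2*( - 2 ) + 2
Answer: 2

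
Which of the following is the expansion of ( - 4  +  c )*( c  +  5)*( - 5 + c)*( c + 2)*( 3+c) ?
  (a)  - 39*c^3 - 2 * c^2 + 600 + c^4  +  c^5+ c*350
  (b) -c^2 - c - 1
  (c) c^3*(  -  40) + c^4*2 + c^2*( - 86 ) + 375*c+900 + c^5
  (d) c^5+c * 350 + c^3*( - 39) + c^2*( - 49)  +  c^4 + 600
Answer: d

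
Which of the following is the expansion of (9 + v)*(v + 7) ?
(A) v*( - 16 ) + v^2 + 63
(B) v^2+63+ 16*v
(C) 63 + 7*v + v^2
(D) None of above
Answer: B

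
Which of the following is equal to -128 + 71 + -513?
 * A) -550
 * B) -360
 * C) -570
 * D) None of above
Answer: C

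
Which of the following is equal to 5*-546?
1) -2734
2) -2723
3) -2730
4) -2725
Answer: 3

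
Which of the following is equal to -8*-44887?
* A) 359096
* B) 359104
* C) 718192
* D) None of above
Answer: A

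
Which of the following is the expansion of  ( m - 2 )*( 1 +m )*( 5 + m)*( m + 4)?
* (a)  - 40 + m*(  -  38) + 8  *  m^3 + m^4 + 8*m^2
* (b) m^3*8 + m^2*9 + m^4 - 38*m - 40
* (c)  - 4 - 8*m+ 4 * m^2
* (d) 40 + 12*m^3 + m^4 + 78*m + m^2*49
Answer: b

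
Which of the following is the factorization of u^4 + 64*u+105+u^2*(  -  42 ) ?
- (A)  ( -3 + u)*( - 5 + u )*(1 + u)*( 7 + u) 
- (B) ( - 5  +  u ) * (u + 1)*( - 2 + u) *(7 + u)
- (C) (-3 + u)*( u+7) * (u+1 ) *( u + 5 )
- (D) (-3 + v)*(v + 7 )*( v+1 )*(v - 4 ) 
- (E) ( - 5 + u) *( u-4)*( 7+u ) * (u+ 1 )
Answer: A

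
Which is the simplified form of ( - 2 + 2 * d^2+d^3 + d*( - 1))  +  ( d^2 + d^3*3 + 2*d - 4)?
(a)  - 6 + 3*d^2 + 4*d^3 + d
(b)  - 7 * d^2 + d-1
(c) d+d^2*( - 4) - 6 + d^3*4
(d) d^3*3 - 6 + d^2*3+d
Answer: a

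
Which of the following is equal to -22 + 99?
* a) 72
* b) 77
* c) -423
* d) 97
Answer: b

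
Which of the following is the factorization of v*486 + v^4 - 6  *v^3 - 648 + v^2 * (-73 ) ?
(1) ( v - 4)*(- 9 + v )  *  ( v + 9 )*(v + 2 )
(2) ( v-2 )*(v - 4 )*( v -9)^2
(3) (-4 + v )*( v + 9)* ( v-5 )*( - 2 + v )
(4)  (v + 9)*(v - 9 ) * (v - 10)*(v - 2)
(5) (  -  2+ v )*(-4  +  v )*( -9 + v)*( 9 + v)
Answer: 5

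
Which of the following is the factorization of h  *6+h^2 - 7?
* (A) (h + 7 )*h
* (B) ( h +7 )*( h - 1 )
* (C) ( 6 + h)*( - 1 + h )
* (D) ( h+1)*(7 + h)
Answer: B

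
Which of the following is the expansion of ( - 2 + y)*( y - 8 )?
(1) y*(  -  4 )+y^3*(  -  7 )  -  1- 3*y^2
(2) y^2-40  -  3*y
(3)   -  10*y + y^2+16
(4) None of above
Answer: 3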